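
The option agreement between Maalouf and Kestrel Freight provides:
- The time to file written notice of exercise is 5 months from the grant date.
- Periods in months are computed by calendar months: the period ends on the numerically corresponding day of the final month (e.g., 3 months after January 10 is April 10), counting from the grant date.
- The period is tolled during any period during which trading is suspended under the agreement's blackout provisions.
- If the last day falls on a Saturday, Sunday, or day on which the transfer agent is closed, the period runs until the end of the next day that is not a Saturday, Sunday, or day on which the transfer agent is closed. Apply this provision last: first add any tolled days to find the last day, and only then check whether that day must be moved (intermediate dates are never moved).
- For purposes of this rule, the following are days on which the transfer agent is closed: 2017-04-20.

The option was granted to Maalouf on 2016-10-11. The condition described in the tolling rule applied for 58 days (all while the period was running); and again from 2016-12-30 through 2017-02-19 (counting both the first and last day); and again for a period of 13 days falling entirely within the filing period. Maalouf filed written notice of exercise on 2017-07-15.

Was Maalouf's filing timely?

5 months after 2016-10-11 is March 11, 2017.
Tolling adds 58 days: March 11, 2017 + 58 days = May 8, 2017.
From December 30, 2016 through February 19, 2017 inclusive is 52 days; tolling adds 52 days: May 8, 2017 + 52 days = June 29, 2017.
Tolling adds 13 days: June 29, 2017 + 13 days = July 12, 2017.
July 12, 2017 is a Wednesday and not a day on which the transfer agent is closed, so no extension applies.
The deadline is July 12, 2017; the filing on July 15, 2017 is after that date.

No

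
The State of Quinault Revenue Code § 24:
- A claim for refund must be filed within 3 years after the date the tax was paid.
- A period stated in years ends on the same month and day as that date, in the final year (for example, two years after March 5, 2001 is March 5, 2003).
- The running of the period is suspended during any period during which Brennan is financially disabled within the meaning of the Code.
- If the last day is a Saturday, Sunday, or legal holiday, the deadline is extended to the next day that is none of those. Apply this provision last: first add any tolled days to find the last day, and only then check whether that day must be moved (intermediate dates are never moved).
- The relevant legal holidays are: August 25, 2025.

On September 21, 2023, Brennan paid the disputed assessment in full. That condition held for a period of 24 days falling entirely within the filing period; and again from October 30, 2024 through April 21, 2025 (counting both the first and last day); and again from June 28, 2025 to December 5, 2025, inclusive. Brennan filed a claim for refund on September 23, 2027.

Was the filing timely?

3 years after September 21, 2023 is September 21, 2026.
Tolling adds 24 days: September 21, 2026 + 24 days = October 15, 2026.
From October 30, 2024 through April 21, 2025 inclusive is 174 days; tolling adds 174 days: October 15, 2026 + 174 days = April 7, 2027.
From June 28, 2025 through December 5, 2025 inclusive is 161 days; tolling adds 161 days: April 7, 2027 + 161 days = September 15, 2027.
September 15, 2027 is a Wednesday and not a legal holiday, so no extension applies.
The deadline is September 15, 2027; the filing on September 23, 2027 is after that date.

No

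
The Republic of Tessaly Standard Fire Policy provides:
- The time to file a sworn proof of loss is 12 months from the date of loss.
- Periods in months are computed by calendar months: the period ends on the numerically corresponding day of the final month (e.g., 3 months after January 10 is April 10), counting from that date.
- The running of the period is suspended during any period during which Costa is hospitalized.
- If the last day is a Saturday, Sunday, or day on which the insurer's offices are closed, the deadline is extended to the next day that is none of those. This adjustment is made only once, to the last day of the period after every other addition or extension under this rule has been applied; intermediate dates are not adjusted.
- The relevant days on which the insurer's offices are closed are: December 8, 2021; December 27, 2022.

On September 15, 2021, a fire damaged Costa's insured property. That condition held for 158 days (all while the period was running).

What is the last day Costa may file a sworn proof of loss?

February 20, 2023

12 months after September 15, 2021 is September 15, 2022.
Tolling adds 158 days: September 15, 2022 + 158 days = February 20, 2023.
February 20, 2023 is a Monday and not a day on which the insurer's offices are closed, so no extension applies.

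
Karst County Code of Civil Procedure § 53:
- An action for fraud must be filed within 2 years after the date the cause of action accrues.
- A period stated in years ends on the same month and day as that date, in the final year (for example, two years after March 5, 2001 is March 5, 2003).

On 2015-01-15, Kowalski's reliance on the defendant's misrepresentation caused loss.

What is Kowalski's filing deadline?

2 years after 2015-01-15 is January 15, 2017.

January 15, 2017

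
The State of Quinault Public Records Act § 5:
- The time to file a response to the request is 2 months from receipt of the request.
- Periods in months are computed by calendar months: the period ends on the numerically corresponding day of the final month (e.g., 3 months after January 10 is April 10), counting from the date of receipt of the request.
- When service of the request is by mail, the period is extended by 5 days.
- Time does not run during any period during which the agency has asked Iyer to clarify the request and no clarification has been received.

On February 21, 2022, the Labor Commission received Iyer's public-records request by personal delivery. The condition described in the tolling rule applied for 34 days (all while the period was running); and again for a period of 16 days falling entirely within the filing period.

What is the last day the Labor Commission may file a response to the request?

2 months after February 21, 2022 is April 21, 2022.
Service was not by mail, so no mail extension applies.
Tolling adds 34 days: April 21, 2022 + 34 days = May 25, 2022.
Tolling adds 16 days: May 25, 2022 + 16 days = June 10, 2022.

June 10, 2022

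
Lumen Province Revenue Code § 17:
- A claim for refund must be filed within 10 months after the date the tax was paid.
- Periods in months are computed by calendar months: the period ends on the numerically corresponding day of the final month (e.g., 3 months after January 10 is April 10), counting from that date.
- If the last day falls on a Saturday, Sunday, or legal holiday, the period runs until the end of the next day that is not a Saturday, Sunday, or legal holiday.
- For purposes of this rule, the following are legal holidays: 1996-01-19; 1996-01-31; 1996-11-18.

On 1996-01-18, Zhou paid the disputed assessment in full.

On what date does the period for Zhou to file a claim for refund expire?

November 19, 1996

10 months after 1996-01-18 is November 18, 1996.
November 18, 1996 is a listed holiday. The next qualifying day is November 19, 1996.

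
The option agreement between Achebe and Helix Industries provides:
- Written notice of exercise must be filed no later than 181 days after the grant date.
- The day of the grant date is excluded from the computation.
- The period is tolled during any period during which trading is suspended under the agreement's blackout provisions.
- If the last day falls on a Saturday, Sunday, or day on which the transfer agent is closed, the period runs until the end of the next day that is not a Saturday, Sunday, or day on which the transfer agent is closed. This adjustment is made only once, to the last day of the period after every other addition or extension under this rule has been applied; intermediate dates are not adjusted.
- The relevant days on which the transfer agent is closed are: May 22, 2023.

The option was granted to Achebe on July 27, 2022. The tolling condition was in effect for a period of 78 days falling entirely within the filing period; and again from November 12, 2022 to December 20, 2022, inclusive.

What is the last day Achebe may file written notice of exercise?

181 days after July 27, 2022 is January 24, 2023.
Tolling adds 78 days: January 24, 2023 + 78 days = April 12, 2023.
From November 12, 2022 through December 20, 2022 inclusive is 39 days; tolling adds 39 days: April 12, 2023 + 39 days = May 21, 2023.
May 21, 2023 is Sunday; May 22, 2023 is a listed holiday. The next qualifying day is May 23, 2023.

May 23, 2023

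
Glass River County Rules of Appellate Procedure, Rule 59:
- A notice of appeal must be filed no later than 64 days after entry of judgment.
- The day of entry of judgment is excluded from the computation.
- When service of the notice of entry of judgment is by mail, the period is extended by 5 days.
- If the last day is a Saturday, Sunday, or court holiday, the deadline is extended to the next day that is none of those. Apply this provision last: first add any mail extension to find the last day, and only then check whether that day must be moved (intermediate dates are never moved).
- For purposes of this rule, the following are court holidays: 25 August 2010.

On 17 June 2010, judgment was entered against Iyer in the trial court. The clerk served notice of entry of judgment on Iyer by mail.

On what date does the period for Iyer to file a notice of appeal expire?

64 days after 17 June 2010 is August 20, 2010.
Service was by mail, adding 5 days: August 20, 2010 + 5 days = August 25, 2010.
August 25, 2010 is a listed holiday. The next qualifying day is August 26, 2010.

August 26, 2010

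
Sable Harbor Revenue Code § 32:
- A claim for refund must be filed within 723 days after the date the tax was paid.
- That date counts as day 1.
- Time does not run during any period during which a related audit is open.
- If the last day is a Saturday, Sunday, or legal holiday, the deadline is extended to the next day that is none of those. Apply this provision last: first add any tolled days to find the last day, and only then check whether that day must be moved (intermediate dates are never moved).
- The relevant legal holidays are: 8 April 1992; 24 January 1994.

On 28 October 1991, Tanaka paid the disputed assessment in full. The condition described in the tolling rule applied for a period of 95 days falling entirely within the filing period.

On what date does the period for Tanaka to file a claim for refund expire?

Counting 28 October 1991 as day 1, day 723 is October 19, 1993.
Tolling adds 95 days: October 19, 1993 + 95 days = January 22, 1994.
January 22, 1994 is Saturday; January 23, 1994 is Sunday; January 24, 1994 is a listed holiday. The next qualifying day is January 25, 1994.

January 25, 1994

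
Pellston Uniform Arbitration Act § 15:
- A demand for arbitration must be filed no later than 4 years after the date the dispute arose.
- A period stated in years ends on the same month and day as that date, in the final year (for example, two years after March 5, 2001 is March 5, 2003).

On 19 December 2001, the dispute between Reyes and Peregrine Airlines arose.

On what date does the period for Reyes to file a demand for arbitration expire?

4 years after 19 December 2001 is December 19, 2005.

December 19, 2005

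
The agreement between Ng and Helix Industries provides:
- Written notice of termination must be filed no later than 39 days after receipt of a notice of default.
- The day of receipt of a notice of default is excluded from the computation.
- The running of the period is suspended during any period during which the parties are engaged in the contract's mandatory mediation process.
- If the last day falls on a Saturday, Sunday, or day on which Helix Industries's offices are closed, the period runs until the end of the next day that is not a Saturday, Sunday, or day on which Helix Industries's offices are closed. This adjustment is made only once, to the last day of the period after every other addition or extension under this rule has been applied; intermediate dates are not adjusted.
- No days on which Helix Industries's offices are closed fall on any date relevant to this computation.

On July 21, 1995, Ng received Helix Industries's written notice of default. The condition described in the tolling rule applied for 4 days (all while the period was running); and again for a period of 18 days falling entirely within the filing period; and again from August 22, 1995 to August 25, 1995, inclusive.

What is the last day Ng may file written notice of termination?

September 25, 1995

39 days after July 21, 1995 is August 29, 1995.
Tolling adds 4 days: August 29, 1995 + 4 days = September 2, 1995.
Tolling adds 18 days: September 2, 1995 + 18 days = September 20, 1995.
From August 22, 1995 through August 25, 1995 inclusive is 4 days; tolling adds 4 days: September 20, 1995 + 4 days = September 24, 1995.
September 24, 1995 is Sunday. The next qualifying day is September 25, 1995.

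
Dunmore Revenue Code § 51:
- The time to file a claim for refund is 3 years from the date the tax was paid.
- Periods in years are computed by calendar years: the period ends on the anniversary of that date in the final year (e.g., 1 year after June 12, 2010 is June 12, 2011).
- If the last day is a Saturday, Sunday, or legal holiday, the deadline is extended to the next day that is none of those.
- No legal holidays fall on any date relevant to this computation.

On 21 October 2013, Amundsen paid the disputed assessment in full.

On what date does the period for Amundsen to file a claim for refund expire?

3 years after 21 October 2013 is October 21, 2016.
October 21, 2016 is a Friday and not a legal holiday, so no extension applies.

October 21, 2016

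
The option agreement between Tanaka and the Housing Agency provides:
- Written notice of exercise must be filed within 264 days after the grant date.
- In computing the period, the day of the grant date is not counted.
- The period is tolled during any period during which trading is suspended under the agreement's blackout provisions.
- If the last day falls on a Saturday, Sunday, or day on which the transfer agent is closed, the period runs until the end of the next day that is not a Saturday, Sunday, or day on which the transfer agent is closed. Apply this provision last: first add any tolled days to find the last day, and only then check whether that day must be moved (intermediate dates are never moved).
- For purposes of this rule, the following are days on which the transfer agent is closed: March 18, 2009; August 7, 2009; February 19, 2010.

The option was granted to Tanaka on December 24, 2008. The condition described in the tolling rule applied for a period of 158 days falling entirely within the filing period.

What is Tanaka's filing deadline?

February 22, 2010

264 days after December 24, 2008 is September 14, 2009.
Tolling adds 158 days: September 14, 2009 + 158 days = February 19, 2010.
February 19, 2010 is a listed holiday; February 20, 2010 is Saturday; February 21, 2010 is Sunday. The next qualifying day is February 22, 2010.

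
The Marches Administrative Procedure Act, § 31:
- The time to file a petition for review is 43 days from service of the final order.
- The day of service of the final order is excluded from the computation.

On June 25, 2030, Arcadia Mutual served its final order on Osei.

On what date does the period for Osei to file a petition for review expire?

August 7, 2030

43 days after June 25, 2030 is August 7, 2030.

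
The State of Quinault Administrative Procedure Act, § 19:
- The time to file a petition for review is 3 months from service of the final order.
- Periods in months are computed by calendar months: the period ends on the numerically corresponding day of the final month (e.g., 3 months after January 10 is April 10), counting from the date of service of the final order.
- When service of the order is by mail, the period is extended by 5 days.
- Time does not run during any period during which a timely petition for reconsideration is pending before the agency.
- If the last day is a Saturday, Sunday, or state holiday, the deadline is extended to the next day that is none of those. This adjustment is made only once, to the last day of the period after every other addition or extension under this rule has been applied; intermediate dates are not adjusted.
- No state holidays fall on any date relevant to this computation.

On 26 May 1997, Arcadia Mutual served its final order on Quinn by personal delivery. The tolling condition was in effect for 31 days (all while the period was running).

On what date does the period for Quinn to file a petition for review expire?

September 26, 1997

3 months after 26 May 1997 is August 26, 1997.
Service was not by mail, so no mail extension applies.
Tolling adds 31 days: August 26, 1997 + 31 days = September 26, 1997.
September 26, 1997 is a Friday and not a state holiday, so no extension applies.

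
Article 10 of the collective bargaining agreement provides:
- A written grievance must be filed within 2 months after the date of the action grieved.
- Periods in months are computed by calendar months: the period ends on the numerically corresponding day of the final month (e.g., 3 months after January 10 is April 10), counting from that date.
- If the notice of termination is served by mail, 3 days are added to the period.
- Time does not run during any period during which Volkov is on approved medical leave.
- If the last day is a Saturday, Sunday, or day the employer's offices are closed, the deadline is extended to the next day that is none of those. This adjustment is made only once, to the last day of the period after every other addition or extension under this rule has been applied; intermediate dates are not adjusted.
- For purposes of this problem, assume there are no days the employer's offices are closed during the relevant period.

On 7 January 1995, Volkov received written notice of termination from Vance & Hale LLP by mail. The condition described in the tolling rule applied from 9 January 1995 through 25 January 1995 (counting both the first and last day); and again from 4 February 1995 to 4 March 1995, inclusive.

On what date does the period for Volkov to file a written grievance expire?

2 months after 7 January 1995 is March 7, 1995.
Service was by mail, adding 3 days: March 7, 1995 + 3 days = March 10, 1995.
From January 9, 1995 through January 25, 1995 inclusive is 17 days; tolling adds 17 days: March 10, 1995 + 17 days = March 27, 1995.
From February 4, 1995 through March 4, 1995 inclusive is 29 days; tolling adds 29 days: March 27, 1995 + 29 days = April 25, 1995.
April 25, 1995 is a Tuesday and not a day the employer's offices are closed, so no extension applies.

April 25, 1995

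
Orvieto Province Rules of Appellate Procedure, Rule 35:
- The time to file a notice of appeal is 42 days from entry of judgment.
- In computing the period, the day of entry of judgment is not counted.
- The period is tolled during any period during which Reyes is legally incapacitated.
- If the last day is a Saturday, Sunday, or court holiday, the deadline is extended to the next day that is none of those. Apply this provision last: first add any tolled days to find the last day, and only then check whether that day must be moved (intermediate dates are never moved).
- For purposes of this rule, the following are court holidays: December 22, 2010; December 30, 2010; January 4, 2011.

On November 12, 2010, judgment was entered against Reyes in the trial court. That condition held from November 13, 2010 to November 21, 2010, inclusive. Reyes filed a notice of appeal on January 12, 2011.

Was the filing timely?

No

42 days after November 12, 2010 is December 24, 2010.
From November 13, 2010 through November 21, 2010 inclusive is 9 days; tolling adds 9 days: December 24, 2010 + 9 days = January 2, 2011.
January 2, 2011 is Sunday. The next qualifying day is January 3, 2011.
The deadline is January 3, 2011; the filing on January 12, 2011 is after that date.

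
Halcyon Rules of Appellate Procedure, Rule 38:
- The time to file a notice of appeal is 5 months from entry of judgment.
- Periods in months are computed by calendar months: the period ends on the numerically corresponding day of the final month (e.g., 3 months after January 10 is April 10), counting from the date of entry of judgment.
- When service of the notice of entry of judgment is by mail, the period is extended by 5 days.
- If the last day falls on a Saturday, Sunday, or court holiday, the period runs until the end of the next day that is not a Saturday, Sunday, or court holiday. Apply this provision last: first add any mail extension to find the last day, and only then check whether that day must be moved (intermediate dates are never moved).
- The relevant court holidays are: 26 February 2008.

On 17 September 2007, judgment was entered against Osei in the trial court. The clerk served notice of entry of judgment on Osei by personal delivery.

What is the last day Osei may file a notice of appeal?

5 months after 17 September 2007 is February 17, 2008.
Service was not by mail, so no mail extension applies.
February 17, 2008 is Sunday. The next qualifying day is February 18, 2008.

February 18, 2008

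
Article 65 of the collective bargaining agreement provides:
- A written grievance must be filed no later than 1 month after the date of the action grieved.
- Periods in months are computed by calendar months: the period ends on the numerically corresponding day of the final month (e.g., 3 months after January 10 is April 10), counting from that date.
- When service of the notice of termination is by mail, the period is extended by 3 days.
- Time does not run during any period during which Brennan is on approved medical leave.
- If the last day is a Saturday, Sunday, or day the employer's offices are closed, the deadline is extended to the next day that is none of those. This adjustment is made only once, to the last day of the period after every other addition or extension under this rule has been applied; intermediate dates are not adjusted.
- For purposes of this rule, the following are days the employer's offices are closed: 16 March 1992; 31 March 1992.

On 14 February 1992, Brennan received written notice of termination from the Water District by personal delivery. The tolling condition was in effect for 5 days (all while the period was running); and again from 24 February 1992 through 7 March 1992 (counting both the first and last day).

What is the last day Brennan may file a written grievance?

April 1, 1992

1 month after 14 February 1992 is March 14, 1992.
Service was not by mail, so no mail extension applies.
Tolling adds 5 days: March 14, 1992 + 5 days = March 19, 1992.
From February 24, 1992 through March 7, 1992 inclusive is 13 days; tolling adds 13 days: March 19, 1992 + 13 days = April 1, 1992.
April 1, 1992 is a Wednesday and not a day the employer's offices are closed, so no extension applies.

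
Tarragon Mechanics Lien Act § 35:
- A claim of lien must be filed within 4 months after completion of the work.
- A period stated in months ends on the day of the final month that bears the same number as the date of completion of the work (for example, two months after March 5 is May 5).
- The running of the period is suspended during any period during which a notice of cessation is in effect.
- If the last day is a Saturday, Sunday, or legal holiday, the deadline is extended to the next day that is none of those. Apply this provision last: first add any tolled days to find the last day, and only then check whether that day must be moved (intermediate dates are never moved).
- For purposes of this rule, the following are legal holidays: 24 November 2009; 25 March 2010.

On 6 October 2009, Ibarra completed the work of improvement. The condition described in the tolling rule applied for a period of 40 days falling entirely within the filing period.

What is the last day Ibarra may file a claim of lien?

4 months after 6 October 2009 is February 6, 2010.
Tolling adds 40 days: February 6, 2010 + 40 days = March 18, 2010.
March 18, 2010 is a Thursday and not a legal holiday, so no extension applies.

March 18, 2010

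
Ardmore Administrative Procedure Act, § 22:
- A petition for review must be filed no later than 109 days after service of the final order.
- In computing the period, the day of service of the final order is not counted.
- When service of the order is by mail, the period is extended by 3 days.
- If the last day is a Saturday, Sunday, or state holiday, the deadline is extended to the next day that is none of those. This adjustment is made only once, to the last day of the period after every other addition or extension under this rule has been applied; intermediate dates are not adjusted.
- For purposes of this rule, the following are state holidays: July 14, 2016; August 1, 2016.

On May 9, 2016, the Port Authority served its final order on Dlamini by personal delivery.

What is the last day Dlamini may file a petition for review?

August 26, 2016

109 days after May 9, 2016 is August 26, 2016.
Service was not by mail, so no mail extension applies.
August 26, 2016 is a Friday and not a state holiday, so no extension applies.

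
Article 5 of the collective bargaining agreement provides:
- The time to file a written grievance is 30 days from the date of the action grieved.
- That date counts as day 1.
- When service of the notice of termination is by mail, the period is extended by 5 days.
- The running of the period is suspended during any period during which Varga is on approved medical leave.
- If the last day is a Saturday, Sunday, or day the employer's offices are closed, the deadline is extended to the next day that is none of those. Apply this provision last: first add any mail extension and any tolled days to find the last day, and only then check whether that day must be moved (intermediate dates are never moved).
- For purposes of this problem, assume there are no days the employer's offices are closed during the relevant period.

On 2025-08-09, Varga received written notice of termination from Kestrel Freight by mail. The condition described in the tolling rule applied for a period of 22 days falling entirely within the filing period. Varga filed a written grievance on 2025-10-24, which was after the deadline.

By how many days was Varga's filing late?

Counting 2025-08-09 as day 1, day 30 is September 7, 2025.
Service was by mail, adding 5 days: September 7, 2025 + 5 days = September 12, 2025.
Tolling adds 22 days: September 12, 2025 + 22 days = October 4, 2025.
October 4, 2025 is Saturday; October 5, 2025 is Sunday. The next qualifying day is October 6, 2025.
The deadline is October 6, 2025; from October 6, 2025 to October 24, 2025 is 18 days.

18 days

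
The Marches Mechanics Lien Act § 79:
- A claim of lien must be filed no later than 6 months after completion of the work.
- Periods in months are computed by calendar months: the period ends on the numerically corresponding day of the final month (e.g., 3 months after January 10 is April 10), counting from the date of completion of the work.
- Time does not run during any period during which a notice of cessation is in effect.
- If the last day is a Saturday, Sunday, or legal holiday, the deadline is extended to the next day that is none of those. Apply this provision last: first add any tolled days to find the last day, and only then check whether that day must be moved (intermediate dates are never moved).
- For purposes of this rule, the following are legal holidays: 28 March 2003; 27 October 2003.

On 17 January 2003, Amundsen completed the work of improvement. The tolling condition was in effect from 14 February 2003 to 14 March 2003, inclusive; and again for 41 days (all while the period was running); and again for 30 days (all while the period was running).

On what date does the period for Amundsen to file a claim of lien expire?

October 28, 2003

6 months after 17 January 2003 is July 17, 2003.
From February 14, 2003 through March 14, 2003 inclusive is 29 days; tolling adds 29 days: July 17, 2003 + 29 days = August 15, 2003.
Tolling adds 41 days: August 15, 2003 + 41 days = September 25, 2003.
Tolling adds 30 days: September 25, 2003 + 30 days = October 25, 2003.
October 25, 2003 is Saturday; October 26, 2003 is Sunday; October 27, 2003 is a listed holiday. The next qualifying day is October 28, 2003.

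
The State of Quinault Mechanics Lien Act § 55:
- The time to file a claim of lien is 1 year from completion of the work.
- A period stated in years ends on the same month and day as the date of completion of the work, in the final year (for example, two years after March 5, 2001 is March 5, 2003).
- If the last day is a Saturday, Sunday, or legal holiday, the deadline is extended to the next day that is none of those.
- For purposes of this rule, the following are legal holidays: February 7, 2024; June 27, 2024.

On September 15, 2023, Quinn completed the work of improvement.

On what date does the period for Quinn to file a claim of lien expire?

September 16, 2024

1 year after September 15, 2023 is September 15, 2024.
September 15, 2024 is Sunday. The next qualifying day is September 16, 2024.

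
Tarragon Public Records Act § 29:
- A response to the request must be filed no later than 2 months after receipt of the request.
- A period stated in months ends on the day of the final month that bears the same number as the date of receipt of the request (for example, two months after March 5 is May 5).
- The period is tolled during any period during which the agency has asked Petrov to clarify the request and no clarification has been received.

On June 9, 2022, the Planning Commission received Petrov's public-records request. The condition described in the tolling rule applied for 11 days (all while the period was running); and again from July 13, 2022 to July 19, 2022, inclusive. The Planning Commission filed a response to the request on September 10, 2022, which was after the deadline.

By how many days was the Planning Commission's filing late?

14 days

2 months after June 9, 2022 is August 9, 2022.
Tolling adds 11 days: August 9, 2022 + 11 days = August 20, 2022.
From July 13, 2022 through July 19, 2022 inclusive is 7 days; tolling adds 7 days: August 20, 2022 + 7 days = August 27, 2022.
The deadline is August 27, 2022; from August 27, 2022 to September 10, 2022 is 14 days.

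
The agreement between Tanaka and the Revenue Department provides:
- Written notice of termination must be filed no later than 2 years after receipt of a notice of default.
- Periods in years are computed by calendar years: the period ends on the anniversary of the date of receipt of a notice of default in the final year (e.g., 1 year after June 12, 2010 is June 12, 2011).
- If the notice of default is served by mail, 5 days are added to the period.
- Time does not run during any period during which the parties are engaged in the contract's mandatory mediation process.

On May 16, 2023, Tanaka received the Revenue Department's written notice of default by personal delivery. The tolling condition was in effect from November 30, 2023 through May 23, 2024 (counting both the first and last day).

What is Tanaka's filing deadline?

November 8, 2025

2 years after May 16, 2023 is May 16, 2025.
Service was not by mail, so no mail extension applies.
From November 30, 2023 through May 23, 2024 inclusive is 176 days; tolling adds 176 days: May 16, 2025 + 176 days = November 8, 2025.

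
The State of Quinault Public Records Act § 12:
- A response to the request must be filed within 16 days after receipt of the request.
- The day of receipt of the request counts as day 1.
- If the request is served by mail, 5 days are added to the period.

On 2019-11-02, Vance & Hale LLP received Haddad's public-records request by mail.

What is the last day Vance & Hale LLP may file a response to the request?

Counting 2019-11-02 as day 1, day 16 is November 17, 2019.
Service was by mail, adding 5 days: November 17, 2019 + 5 days = November 22, 2019.

November 22, 2019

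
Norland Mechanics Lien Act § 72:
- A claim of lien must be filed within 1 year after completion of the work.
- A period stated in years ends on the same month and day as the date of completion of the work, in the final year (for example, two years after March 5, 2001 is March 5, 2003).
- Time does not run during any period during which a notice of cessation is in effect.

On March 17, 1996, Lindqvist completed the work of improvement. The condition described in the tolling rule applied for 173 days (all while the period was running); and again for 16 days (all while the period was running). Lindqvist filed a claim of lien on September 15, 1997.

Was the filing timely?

Yes

1 year after March 17, 1996 is March 17, 1997.
Tolling adds 173 days: March 17, 1997 + 173 days = September 6, 1997.
Tolling adds 16 days: September 6, 1997 + 16 days = September 22, 1997.
The deadline is September 22, 1997; the filing on September 15, 1997 is on or before that date.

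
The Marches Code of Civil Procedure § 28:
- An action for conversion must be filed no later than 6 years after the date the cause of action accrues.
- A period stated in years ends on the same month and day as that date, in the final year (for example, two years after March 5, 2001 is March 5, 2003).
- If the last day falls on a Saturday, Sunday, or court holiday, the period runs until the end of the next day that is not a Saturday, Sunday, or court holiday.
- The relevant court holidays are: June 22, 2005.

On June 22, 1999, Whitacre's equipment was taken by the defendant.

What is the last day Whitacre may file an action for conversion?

6 years after June 22, 1999 is June 22, 2005.
June 22, 2005 is a listed holiday. The next qualifying day is June 23, 2005.

June 23, 2005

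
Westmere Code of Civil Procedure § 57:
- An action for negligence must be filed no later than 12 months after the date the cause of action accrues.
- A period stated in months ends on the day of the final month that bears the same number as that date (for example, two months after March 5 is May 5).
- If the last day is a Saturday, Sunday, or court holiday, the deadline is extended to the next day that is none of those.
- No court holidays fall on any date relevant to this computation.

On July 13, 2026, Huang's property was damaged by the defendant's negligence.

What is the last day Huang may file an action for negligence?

July 13, 2027

12 months after July 13, 2026 is July 13, 2027.
July 13, 2027 is a Tuesday and not a court holiday, so no extension applies.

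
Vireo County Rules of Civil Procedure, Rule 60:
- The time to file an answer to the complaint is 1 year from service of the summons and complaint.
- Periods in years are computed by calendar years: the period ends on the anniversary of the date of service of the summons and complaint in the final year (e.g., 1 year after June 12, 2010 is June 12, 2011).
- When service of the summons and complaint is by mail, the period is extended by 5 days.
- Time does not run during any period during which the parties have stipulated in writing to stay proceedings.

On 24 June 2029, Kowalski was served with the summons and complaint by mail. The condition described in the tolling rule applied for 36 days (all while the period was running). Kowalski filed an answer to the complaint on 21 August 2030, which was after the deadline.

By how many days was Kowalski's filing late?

17 days

1 year after 24 June 2029 is June 24, 2030.
Service was by mail, adding 5 days: June 24, 2030 + 5 days = June 29, 2030.
Tolling adds 36 days: June 29, 2030 + 36 days = August 4, 2030.
The deadline is August 4, 2030; from August 4, 2030 to August 21, 2030 is 17 days.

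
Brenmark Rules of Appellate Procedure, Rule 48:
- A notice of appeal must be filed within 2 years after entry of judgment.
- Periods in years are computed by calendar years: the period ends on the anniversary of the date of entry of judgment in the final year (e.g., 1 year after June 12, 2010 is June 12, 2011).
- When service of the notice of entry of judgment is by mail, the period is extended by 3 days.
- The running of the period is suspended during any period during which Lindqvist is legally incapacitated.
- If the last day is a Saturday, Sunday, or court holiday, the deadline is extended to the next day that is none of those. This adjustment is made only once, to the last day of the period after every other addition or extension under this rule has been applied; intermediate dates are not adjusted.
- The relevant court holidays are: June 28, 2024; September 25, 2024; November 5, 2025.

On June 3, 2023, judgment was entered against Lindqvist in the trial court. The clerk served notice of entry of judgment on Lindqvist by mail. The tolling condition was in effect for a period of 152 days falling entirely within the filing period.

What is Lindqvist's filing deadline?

November 6, 2025

2 years after June 3, 2023 is June 3, 2025.
Service was by mail, adding 3 days: June 3, 2025 + 3 days = June 6, 2025.
Tolling adds 152 days: June 6, 2025 + 152 days = November 5, 2025.
November 5, 2025 is a listed holiday. The next qualifying day is November 6, 2025.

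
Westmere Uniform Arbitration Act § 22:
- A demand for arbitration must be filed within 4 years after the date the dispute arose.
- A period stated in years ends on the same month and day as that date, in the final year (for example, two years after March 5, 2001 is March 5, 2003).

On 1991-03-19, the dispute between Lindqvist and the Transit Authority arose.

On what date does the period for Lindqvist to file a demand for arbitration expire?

4 years after 1991-03-19 is March 19, 1995.

March 19, 1995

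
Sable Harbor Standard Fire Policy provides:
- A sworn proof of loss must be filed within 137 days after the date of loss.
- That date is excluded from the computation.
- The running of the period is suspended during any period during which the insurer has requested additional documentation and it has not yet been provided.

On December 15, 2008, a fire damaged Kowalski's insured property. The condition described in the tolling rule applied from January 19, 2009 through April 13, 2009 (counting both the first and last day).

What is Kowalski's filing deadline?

July 25, 2009

137 days after December 15, 2008 is May 1, 2009.
From January 19, 2009 through April 13, 2009 inclusive is 85 days; tolling adds 85 days: May 1, 2009 + 85 days = July 25, 2009.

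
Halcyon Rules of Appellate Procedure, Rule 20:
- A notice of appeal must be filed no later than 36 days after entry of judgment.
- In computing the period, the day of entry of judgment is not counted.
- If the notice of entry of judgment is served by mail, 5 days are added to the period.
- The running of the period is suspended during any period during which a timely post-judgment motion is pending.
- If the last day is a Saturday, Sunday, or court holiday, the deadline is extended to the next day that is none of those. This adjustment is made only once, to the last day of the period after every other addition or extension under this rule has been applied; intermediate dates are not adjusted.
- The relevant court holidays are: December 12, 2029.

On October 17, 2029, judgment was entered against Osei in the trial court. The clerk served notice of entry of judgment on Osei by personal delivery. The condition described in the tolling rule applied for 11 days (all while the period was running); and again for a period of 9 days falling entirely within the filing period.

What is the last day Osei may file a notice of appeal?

December 13, 2029

36 days after October 17, 2029 is November 22, 2029.
Service was not by mail, so no mail extension applies.
Tolling adds 11 days: November 22, 2029 + 11 days = December 3, 2029.
Tolling adds 9 days: December 3, 2029 + 9 days = December 12, 2029.
December 12, 2029 is a listed holiday. The next qualifying day is December 13, 2029.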